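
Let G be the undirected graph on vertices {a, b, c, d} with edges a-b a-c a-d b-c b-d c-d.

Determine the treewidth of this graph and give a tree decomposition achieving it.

Treewidth 3.
Bags: B1 = {a, b, c, d}
Tree: (single bag)

With just one bag of size 4, the width is 4 − 1 = 3, so tw(G) ≤ 3. Conversely, {a, b, c, d} is a clique of size 4, and the vertices of any clique must share a bag in every tree decomposition; so some bag has ≥ 4 vertices and tw(G) ≥ 3. The upper and lower bounds meet at 3, so that is the treewidth.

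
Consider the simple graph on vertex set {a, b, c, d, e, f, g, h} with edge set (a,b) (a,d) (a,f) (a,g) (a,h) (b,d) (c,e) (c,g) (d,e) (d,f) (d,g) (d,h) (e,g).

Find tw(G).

2

A width-2 tree decomposition is:
Bags: B1 = {a, b, d}  B2 = {a, d, g}  B3 = {d, e, g}  B4 = {a, d, h}  B5 = {a, d, f}  B6 = {c, e, g}
Tree: B1–B2, B2–B3, B2–B4, B4–B5, B3–B6
The largest bag has 3 vertices, giving width 2; this decomposition certifies tw(G) ≤ 2. For the lower bound, the 3 vertices {d, e, g} are pairwise adjacent, and any tree decomposition puts a clique entirely inside one bag — forcing width ≥ 2. Hence tw(G) = 2 exactly.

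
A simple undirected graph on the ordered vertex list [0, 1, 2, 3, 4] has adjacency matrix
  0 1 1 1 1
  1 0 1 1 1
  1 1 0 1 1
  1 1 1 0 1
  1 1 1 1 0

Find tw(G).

A width-4 tree decomposition is:
Bags: B1 = {0, 1, 2, 3, 4}
Tree: (single bag)
With just one bag of size 5, the width is 5 − 1 = 4, so tw(G) ≤ 4. For the lower bound, the 5 vertices {0, 1, 2, 3, 4} are pairwise adjacent, and any tree decomposition puts a clique entirely inside one bag — forcing width ≥ 4. Hence tw(G) = 4 exactly.

4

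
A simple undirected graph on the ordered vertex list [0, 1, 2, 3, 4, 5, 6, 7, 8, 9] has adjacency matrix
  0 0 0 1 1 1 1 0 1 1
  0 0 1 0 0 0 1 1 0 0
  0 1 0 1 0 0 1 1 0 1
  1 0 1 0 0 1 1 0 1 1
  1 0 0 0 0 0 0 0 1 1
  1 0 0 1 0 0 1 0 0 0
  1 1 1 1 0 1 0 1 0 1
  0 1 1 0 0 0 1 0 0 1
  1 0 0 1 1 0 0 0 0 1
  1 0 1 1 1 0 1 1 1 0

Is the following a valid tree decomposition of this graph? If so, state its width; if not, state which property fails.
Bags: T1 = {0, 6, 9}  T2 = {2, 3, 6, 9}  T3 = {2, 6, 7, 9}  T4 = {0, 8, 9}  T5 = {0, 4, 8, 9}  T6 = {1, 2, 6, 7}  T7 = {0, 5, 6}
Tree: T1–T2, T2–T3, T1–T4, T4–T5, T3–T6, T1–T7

No — edge (3,0) lies in no bag.

A tree decomposition must satisfy three properties: every vertex lies in some bag; for every edge, both endpoints lie together in some bag; and for every vertex, the bags containing it form a connected subtree. Here edge (3,0) lies in no bag, so the decomposition is invalid.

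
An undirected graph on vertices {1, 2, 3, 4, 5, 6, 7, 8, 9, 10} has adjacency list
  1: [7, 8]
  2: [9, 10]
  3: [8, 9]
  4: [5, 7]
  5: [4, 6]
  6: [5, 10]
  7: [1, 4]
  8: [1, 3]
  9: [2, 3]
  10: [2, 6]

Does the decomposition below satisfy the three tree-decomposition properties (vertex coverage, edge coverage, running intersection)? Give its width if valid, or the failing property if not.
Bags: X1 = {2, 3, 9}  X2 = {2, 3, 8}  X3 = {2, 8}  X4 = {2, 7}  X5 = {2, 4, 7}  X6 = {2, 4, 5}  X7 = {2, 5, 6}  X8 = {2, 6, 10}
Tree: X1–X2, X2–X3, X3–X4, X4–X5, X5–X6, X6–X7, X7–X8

A tree decomposition must satisfy three properties: every vertex lies in some bag; for every edge, both endpoints lie together in some bag; and for every vertex, the bags containing it form a connected subtree. Here vertex 1 appears in no bag, so the decomposition is invalid.

No — vertex 1 appears in no bag.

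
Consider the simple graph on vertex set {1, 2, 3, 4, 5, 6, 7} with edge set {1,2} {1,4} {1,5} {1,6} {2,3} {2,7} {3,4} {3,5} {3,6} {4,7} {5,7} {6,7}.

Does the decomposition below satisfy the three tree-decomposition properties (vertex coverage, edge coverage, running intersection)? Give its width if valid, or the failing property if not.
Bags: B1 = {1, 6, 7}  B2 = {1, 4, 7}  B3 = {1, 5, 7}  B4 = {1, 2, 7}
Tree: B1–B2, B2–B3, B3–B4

A tree decomposition must satisfy three properties: every vertex lies in some bag; for every edge, both endpoints lie together in some bag; and for every vertex, the bags containing it form a connected subtree. Here vertex 3 appears in no bag, so the decomposition is invalid.

No — vertex 3 appears in no bag.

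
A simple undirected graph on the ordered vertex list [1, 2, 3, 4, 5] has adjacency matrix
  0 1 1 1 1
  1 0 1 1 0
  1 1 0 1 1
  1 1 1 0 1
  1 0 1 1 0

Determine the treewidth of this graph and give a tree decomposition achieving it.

Treewidth 3.
Bags: B1 = {1, 3, 4, 5}  B2 = {1, 2, 3, 4}
Tree: B1–B2

The largest bag has 4 vertices, giving width 3; this decomposition certifies tw(G) ≤ 3. On the other hand G contains the 4-clique {1, 2, 3, 4}. A clique must lie in a single bag of any decomposition, so no decomposition can have width below 3. The upper and lower bounds meet at 3, so that is the treewidth.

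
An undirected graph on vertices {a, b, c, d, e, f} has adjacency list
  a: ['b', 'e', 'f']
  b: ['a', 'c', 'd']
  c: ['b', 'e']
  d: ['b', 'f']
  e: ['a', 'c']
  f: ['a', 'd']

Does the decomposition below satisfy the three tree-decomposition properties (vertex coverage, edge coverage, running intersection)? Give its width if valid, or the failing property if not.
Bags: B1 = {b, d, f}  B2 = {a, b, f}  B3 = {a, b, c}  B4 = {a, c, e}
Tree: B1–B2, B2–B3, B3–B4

Yes; width 2.

Every vertex of G appears in some bag (union = {a, b, c, d, e, f}); every edge is covered by a bag; and for each vertex v the set of bags containing v is connected in the bag tree. The decomposition is therefore valid. The largest bag has 3 vertices, so the width is 2.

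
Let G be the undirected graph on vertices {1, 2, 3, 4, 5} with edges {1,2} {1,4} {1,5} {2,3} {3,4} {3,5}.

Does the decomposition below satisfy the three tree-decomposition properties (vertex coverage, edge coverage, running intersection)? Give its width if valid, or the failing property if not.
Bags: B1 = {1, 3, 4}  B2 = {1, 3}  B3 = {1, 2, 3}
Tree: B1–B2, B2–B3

A tree decomposition must satisfy three properties: every vertex lies in some bag; for every edge, both endpoints lie together in some bag; and for every vertex, the bags containing it form a connected subtree. Here vertex 5 appears in no bag, so the decomposition is invalid.

No — vertex 5 appears in no bag.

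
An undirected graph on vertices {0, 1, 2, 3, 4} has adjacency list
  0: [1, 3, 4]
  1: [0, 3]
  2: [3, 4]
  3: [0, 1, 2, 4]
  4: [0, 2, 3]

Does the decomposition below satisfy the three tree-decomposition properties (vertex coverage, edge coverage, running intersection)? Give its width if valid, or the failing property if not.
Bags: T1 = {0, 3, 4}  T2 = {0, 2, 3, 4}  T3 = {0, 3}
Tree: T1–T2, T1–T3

No — vertex 1 appears in no bag.

A tree decomposition must satisfy three properties: every vertex lies in some bag; for every edge, both endpoints lie together in some bag; and for every vertex, the bags containing it form a connected subtree. Here vertex 1 appears in no bag, so the decomposition is invalid.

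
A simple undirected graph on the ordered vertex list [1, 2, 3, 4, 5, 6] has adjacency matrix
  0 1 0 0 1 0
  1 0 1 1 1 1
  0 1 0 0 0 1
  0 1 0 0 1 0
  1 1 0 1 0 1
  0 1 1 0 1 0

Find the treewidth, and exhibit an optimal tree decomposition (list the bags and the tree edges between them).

Treewidth 2.
Bags: B1 = {2, 3, 6}  B2 = {2, 5, 6}  B3 = {2, 4, 5}  B4 = {1, 2, 5}
Tree: B1–B2, B2–B3, B2–B4

Every bag has size at most 3, so the width is 3 − 1 = 2 and tw(G) ≤ 2. Conversely, {2, 3, 6} is a clique of size 3, and the vertices of any clique must share a bag in every tree decomposition; so some bag has ≥ 3 vertices and tw(G) ≥ 2. The upper and lower bounds meet at 2, so that is the treewidth.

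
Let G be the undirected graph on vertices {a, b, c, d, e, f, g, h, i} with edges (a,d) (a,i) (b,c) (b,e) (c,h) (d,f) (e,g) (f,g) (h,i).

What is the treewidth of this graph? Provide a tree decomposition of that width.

Treewidth 2.
Bags: B1 = {b, e, g}  B2 = {b, f, g}  B3 = {b, d, f}  B4 = {a, b, d}  B5 = {a, b, i}  B6 = {b, h, i}  B7 = {b, c, h}
Tree: B1–B2, B2–B3, B3–B4, B4–B5, B5–B6, B6–B7

Each bag holds 3 vertices, so the decomposition has width 2, which upper-bounds the treewidth. The edges b–e–g–f–d–a–i–h–c–b form a cycle, so G is not a tree and its treewidth is at least 2. Combining the bounds, tw(G) = 2.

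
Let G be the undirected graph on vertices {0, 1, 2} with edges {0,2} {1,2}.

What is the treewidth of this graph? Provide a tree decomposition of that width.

The largest bag has 2 vertices, giving width 1; this decomposition certifies tw(G) ≤ 1. G has an edge, so its treewidth is at least 1. Therefore the treewidth is 1.

Treewidth 1.
One such decomposition:
Bags: B1 = {1, 2}  B2 = {0, 2}
Tree: B1–B2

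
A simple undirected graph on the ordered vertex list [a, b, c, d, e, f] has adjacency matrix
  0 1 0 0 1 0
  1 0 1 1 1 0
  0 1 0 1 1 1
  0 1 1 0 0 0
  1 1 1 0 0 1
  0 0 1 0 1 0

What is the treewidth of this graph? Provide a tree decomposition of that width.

Each bag holds 3 vertices, so the decomposition has width 2, which upper-bounds the treewidth. For the lower bound, the 3 vertices {b, c, d} are pairwise adjacent, and any tree decomposition puts a clique entirely inside one bag — forcing width ≥ 2. Combining the bounds, tw(G) = 2.

Treewidth 2.
One optimal decomposition is:
Bags: B1 = {a, b, e}  B2 = {b, c, e}  B3 = {c, e, f}  B4 = {b, c, d}
Tree: B1–B2, B2–B3, B2–B4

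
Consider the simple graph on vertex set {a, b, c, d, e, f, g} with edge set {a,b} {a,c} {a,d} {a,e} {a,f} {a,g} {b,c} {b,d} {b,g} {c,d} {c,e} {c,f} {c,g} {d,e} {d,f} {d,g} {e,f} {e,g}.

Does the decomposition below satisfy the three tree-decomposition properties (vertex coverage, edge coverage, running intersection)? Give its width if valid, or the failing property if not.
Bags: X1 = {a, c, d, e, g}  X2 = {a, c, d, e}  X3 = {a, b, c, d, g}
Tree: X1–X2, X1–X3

No — vertex f appears in no bag.

A tree decomposition must satisfy three properties: every vertex lies in some bag; for every edge, both endpoints lie together in some bag; and for every vertex, the bags containing it form a connected subtree. Here vertex f appears in no bag, so the decomposition is invalid.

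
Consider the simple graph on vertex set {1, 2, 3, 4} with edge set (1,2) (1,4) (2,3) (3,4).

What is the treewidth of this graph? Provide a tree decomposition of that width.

Treewidth 2.
One optimal decomposition is:
Bags: B1 = {1, 2, 4}  B2 = {2, 3, 4}
Tree: B1–B2

The largest bag has 3 vertices, giving width 2; this decomposition certifies tw(G) ≤ 2. For the lower bound, G contains the cycle 4–1–2–3–4, so G is not a forest; only forests have treewidth ≤ 1, hence tw(G) ≥ 2. Combining the bounds, tw(G) = 2.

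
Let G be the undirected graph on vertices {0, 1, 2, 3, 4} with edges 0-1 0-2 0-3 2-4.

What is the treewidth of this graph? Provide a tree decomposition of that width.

Treewidth 1.
One such decomposition:
Bags: B1 = {0, 1}  B2 = {0, 3}  B3 = {0, 2}  B4 = {2, 4}
Tree: B1–B2, B2–B3, B3–B4

Each bag holds 2 vertices, so the decomposition has width 1, which upper-bounds the treewidth. Any graph with an edge has treewidth ≥ 1, and G has the edge 1–0. Therefore the treewidth is 1.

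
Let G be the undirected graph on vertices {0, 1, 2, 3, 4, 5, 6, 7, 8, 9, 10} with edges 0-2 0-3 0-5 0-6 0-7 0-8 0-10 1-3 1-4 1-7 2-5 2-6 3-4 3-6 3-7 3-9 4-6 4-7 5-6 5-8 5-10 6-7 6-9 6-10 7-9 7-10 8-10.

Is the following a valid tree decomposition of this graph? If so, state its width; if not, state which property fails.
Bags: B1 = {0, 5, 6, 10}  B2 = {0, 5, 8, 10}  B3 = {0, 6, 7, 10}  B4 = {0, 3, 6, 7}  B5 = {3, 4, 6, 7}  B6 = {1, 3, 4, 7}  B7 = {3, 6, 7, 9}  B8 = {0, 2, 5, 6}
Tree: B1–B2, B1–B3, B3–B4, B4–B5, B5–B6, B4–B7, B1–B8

Checking the three conditions: (i) the bags cover all of {0, 1, 2, 3, 4, 5, 6, 7, 8, 9, 10}; (ii) for each edge, some bag contains both endpoints; (iii) the bags containing any fixed vertex form a subtree. All hold, so the decomposition is valid with width 4 − 1 = 3.

Yes; width 3.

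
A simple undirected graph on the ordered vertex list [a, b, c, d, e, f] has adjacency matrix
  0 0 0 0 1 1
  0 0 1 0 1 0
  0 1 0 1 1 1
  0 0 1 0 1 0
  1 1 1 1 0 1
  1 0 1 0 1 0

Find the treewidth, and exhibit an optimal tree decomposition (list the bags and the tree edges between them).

The largest bag has 3 vertices, giving width 2; this decomposition certifies tw(G) ≤ 2. Conversely, {c, d, e} is a clique of size 3, and the vertices of any clique must share a bag in every tree decomposition; so some bag has ≥ 3 vertices and tw(G) ≥ 2. The upper and lower bounds meet at 2, so that is the treewidth.

Treewidth 2.
One optimal decomposition is:
Bags: B1 = {c, e, f}  B2 = {a, e, f}  B3 = {c, d, e}  B4 = {b, c, e}
Tree: B1–B2, B1–B3, B1–B4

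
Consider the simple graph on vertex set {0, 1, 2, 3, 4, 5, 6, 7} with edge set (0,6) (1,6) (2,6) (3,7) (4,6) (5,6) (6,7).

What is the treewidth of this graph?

A width-1 tree decomposition is:
Bags: B1 = {2, 6}  B2 = {1, 6}  B3 = {6, 7}  B4 = {0, 6}  B5 = {4, 6}  B6 = {5, 6}  B7 = {3, 7}
Tree: B1–B2, B1–B3, B1–B4, B3–B5, B4–B6, B3–B7
The largest bag has 2 vertices, giving width 1; this decomposition certifies tw(G) ≤ 1. Since G has at least one edge (e.g. 6–2), it is not an edgeless graph, so tw(G) ≥ 1. Combining the bounds, tw(G) = 1.

1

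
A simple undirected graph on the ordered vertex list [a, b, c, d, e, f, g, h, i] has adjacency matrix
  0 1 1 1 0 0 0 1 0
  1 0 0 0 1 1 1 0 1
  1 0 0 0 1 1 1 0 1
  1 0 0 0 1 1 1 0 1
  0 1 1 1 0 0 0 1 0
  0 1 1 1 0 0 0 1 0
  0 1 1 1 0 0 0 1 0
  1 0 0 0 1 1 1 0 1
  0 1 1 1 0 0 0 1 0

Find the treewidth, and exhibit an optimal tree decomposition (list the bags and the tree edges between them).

Treewidth 4.
Bags: B1 = {b, c, d, g, h}  B2 = {b, c, d, f, h}  B3 = {a, b, c, d, h}  B4 = {b, c, d, h, i}  B5 = {b, c, d, e, h}
Tree: B1–B2, B2–B3, B3–B4, B4–B5

The largest bag has 5 vertices, giving width 4; this decomposition certifies tw(G) ≤ 4. For the lower bound: the 5 vertex sets {c,g}, {f,h}, {a,d}, {b}, {i} are disjoint, each induces a connected subgraph, and every pair is joined by at least one edge of G. Contracting each set to a single vertex therefore yields K_{5} as a minor, and since treewidth is minor-monotone, tw(G) ≥ tw(K_{5}) = 4. The upper and lower bounds meet at 4, so that is the treewidth.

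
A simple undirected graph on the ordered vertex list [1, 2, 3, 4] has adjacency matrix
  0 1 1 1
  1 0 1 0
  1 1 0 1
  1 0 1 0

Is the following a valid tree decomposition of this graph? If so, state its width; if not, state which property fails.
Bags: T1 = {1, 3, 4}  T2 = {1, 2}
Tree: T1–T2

A tree decomposition must satisfy three properties: every vertex lies in some bag; for every edge, both endpoints lie together in some bag; and for every vertex, the bags containing it form a connected subtree. Here edge (3,2) lies in no bag, so the decomposition is invalid.

No — edge (3,2) lies in no bag.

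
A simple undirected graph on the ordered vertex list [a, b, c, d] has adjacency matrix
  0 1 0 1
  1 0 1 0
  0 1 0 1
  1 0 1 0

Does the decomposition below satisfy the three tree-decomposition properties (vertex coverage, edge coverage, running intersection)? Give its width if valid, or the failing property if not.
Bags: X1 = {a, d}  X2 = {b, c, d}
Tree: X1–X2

No — edge (b,a) lies in no bag.

A tree decomposition must satisfy three properties: every vertex lies in some bag; for every edge, both endpoints lie together in some bag; and for every vertex, the bags containing it form a connected subtree. Here edge (b,a) lies in no bag, so the decomposition is invalid.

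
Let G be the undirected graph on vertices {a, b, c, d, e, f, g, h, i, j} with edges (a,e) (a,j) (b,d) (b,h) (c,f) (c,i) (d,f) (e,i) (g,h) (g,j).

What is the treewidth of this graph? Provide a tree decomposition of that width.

Treewidth 2.
Bags: B1 = {a, e, j}  B2 = {e, g, j}  B3 = {e, g, h}  B4 = {b, e, h}  B5 = {b, d, e}  B6 = {d, e, f}  B7 = {c, e, f}  B8 = {c, e, i}
Tree: B1–B2, B2–B3, B3–B4, B4–B5, B5–B6, B6–B7, B7–B8

The largest bag has 3 vertices, giving width 2; this decomposition certifies tw(G) ≤ 2. Since e–a–j–g–h–b–d–f–c–i–e is a cycle in G, G is not acyclic. Forests are exactly the graphs of treewidth ≤ 1, so tw(G) ≥ 2. The upper and lower bounds meet at 2, so that is the treewidth.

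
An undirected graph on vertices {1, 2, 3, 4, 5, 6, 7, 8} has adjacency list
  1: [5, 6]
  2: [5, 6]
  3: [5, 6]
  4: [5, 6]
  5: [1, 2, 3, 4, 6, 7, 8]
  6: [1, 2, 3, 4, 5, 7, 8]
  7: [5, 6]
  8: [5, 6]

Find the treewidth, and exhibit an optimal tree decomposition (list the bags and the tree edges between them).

Treewidth 2.
One such decomposition:
Bags: B1 = {5, 6, 8}  B2 = {2, 5, 6}  B3 = {1, 5, 6}  B4 = {3, 5, 6}  B5 = {4, 5, 6}  B6 = {5, 6, 7}
Tree: B1–B2, B2–B3, B2–B4, B4–B5, B4–B6

The largest bag has 3 vertices, giving width 2; this decomposition certifies tw(G) ≤ 2. Conversely, {1, 5, 6} is a clique of size 3, and the vertices of any clique must share a bag in every tree decomposition; so some bag has ≥ 3 vertices and tw(G) ≥ 2. Therefore the treewidth is 2.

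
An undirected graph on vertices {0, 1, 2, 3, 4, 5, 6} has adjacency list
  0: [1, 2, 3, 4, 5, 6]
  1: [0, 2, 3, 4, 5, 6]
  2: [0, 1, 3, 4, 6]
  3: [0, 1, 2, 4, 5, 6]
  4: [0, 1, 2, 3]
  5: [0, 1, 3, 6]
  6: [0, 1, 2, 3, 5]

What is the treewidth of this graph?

A width-4 tree decomposition is:
Bags: B1 = {0, 1, 2, 3, 6}  B2 = {0, 1, 3, 5, 6}  B3 = {0, 1, 2, 3, 4}
Tree: B1–B2, B1–B3
Each bag holds 5 vertices, so the decomposition has width 4, which upper-bounds the treewidth. On the other hand G contains the 5-clique {0, 1, 2, 3, 4}. A clique must lie in a single bag of any decomposition, so no decomposition can have width below 4. Hence tw(G) = 4 exactly.

4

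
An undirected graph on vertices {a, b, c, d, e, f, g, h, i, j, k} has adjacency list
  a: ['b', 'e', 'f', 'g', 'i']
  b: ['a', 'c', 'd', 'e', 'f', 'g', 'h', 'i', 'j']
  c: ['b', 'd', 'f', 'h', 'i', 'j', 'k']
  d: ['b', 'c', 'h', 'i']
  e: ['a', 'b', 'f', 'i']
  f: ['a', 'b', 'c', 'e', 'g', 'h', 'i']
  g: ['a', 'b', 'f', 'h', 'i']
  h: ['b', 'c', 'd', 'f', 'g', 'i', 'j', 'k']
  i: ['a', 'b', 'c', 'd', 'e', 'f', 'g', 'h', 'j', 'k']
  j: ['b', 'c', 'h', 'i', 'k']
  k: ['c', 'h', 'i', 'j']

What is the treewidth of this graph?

4

A width-4 tree decomposition is:
Bags: B1 = {a, b, f, g, i}  B2 = {b, f, g, h, i}  B3 = {a, b, e, f, i}  B4 = {b, c, f, h, i}  B5 = {b, c, h, i, j}  B6 = {c, h, i, j, k}  B7 = {b, c, d, h, i}
Tree: B1–B2, B1–B3, B2–B4, B4–B5, B5–B6, B5–B7
The largest bag has 5 vertices, giving width 4; this decomposition certifies tw(G) ≤ 4. On the other hand G contains the 5-clique {c, h, i, j, k}. A clique must lie in a single bag of any decomposition, so no decomposition can have width below 4. The upper and lower bounds meet at 4, so that is the treewidth.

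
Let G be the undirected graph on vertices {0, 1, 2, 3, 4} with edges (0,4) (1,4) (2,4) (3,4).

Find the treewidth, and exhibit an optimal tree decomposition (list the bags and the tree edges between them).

Every bag has size at most 2, so the width is 2 − 1 = 1 and tw(G) ≤ 1. Since G has at least one edge (e.g. 3–4), it is not an edgeless graph, so tw(G) ≥ 1. Hence tw(G) = 1 exactly.

Treewidth 1.
One optimal decomposition is:
Bags: B1 = {3, 4}  B2 = {1, 4}  B3 = {2, 4}  B4 = {0, 4}
Tree: B1–B2, B2–B3, B1–B4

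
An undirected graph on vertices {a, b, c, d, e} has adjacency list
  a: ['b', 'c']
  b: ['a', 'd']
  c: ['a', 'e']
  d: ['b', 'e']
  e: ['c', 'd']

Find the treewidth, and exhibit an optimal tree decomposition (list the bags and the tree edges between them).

Treewidth 2.
One optimal decomposition is:
Bags: B1 = {c, d, e}  B2 = {a, c, d}  B3 = {a, b, d}
Tree: B1–B2, B2–B3

Each bag holds 3 vertices, so the decomposition has width 2, which upper-bounds the treewidth. Since d–e–c–a–b–d is a cycle in G, G is not acyclic. Forests are exactly the graphs of treewidth ≤ 1, so tw(G) ≥ 2. The upper and lower bounds meet at 2, so that is the treewidth.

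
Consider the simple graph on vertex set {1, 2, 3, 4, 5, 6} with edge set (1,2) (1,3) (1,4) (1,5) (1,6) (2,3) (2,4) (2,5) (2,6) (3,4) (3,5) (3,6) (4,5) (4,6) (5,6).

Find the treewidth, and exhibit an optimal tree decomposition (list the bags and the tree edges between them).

Treewidth 5.
Bags: B1 = {1, 2, 3, 4, 5, 6}
Tree: (single bag)

A single bag containing all 6 vertices is trivially a valid decomposition of width 5. Conversely, {1, 2, 3, 4, 5, 6} is a clique of size 6, and the vertices of any clique must share a bag in every tree decomposition; so some bag has ≥ 6 vertices and tw(G) ≥ 5. Therefore the treewidth is 5.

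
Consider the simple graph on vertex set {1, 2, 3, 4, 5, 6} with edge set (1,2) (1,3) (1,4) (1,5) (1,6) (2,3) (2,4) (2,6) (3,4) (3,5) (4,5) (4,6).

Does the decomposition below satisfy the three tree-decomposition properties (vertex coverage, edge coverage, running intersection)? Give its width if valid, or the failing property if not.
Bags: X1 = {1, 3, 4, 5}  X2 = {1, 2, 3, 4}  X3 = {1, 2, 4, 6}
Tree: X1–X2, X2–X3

Yes; width 3.

Checking the three conditions: (i) the bags cover all of {1, 2, 3, 4, 5, 6}; (ii) for each edge, some bag contains both endpoints; (iii) the bags containing any fixed vertex form a subtree. All hold, so the decomposition is valid with width 4 − 1 = 3.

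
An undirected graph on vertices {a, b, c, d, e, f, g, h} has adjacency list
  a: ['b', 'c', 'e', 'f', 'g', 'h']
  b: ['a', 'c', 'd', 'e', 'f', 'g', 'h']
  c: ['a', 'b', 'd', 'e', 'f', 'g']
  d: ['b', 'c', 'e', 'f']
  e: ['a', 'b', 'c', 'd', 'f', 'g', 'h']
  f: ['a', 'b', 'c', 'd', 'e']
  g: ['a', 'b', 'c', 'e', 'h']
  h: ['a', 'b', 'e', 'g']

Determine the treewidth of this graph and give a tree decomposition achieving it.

Treewidth 4.
One such decomposition:
Bags: B1 = {b, c, d, e, f}  B2 = {a, b, c, e, f}  B3 = {a, b, c, e, g}  B4 = {a, b, e, g, h}
Tree: B1–B2, B2–B3, B3–B4

The largest bag has 5 vertices, giving width 4; this decomposition certifies tw(G) ≤ 4. On the other hand G contains the 5-clique {a, b, e, g, h}. A clique must lie in a single bag of any decomposition, so no decomposition can have width below 4. Therefore the treewidth is 4.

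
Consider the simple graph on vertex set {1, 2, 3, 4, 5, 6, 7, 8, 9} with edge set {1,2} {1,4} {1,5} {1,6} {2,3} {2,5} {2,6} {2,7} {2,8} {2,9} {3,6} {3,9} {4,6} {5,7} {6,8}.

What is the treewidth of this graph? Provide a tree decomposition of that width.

Each bag holds 3 vertices, so the decomposition has width 2, which upper-bounds the treewidth. Conversely, {2, 3, 9} is a clique of size 3, and the vertices of any clique must share a bag in every tree decomposition; so some bag has ≥ 3 vertices and tw(G) ≥ 2. Combining the bounds, tw(G) = 2.

Treewidth 2.
One optimal decomposition is:
Bags: B1 = {2, 3, 6}  B2 = {1, 2, 6}  B3 = {1, 2, 5}  B4 = {2, 5, 7}  B5 = {2, 3, 9}  B6 = {2, 6, 8}  B7 = {1, 4, 6}
Tree: B1–B2, B2–B3, B3–B4, B1–B5, B2–B6, B2–B7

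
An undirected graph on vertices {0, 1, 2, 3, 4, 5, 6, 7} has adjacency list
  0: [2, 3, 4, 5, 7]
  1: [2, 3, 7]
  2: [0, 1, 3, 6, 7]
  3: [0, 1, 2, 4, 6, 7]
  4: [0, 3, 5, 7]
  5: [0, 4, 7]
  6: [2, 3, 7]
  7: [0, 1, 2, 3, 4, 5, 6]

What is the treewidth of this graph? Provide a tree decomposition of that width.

Treewidth 3.
One such decomposition:
Bags: B1 = {0, 2, 3, 7}  B2 = {0, 3, 4, 7}  B3 = {0, 4, 5, 7}  B4 = {1, 2, 3, 7}  B5 = {2, 3, 6, 7}
Tree: B1–B2, B2–B3, B1–B4, B4–B5

The largest bag has 4 vertices, giving width 3; this decomposition certifies tw(G) ≤ 3. Conversely, {0, 2, 3, 7} is a clique of size 4, and the vertices of any clique must share a bag in every tree decomposition; so some bag has ≥ 4 vertices and tw(G) ≥ 3. Hence tw(G) = 3 exactly.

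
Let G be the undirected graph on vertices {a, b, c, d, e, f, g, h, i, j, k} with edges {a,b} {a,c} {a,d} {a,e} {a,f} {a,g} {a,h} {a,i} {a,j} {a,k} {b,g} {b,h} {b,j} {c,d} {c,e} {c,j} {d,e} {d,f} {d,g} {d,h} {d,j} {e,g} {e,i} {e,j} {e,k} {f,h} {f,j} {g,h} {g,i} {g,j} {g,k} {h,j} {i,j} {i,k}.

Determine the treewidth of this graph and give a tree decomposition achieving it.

The largest bag has 5 vertices, giving width 4; this decomposition certifies tw(G) ≤ 4. Conversely, {a, d, e, g, j} is a clique of size 5, and the vertices of any clique must share a bag in every tree decomposition; so some bag has ≥ 5 vertices and tw(G) ≥ 4. Therefore the treewidth is 4.

Treewidth 4.
One such decomposition:
Bags: B1 = {a, d, g, h, j}  B2 = {a, d, e, g, j}  B3 = {a, e, g, i, j}  B4 = {a, b, g, h, j}  B5 = {a, e, g, i, k}  B6 = {a, c, d, e, j}  B7 = {a, d, f, h, j}
Tree: B1–B2, B2–B3, B1–B4, B3–B5, B2–B6, B1–B7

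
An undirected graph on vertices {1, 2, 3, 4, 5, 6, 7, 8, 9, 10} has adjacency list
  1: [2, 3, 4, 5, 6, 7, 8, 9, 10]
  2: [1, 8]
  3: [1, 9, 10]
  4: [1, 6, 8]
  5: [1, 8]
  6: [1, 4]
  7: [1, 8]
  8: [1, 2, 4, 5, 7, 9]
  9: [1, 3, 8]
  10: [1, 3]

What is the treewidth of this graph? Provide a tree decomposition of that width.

Treewidth 2.
One optimal decomposition is:
Bags: B1 = {1, 8, 9}  B2 = {1, 5, 8}  B3 = {1, 7, 8}  B4 = {1, 4, 8}  B5 = {1, 4, 6}  B6 = {1, 3, 9}  B7 = {1, 2, 8}  B8 = {1, 3, 10}
Tree: B1–B2, B2–B3, B3–B4, B4–B5, B1–B6, B2–B7, B6–B8

Each bag holds 3 vertices, so the decomposition has width 2, which upper-bounds the treewidth. On the other hand G contains the 3-clique {1, 2, 8}. A clique must lie in a single bag of any decomposition, so no decomposition can have width below 2. Combining the bounds, tw(G) = 2.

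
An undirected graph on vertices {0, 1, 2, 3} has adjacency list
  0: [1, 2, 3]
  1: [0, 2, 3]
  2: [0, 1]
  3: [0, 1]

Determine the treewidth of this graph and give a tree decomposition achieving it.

Each bag holds 3 vertices, so the decomposition has width 2, which upper-bounds the treewidth. On the other hand G contains the 3-clique {0, 1, 2}. A clique must lie in a single bag of any decomposition, so no decomposition can have width below 2. Therefore the treewidth is 2.

Treewidth 2.
One optimal decomposition is:
Bags: B1 = {0, 1, 2}  B2 = {0, 1, 3}
Tree: B1–B2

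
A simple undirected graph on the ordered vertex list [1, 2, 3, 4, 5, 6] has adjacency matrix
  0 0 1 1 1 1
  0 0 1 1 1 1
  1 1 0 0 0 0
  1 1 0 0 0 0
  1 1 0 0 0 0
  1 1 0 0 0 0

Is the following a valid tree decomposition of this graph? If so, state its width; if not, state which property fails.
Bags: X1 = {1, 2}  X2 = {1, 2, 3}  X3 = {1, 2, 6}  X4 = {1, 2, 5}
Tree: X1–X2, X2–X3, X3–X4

No — vertex 4 appears in no bag.

A tree decomposition must satisfy three properties: every vertex lies in some bag; for every edge, both endpoints lie together in some bag; and for every vertex, the bags containing it form a connected subtree. Here vertex 4 appears in no bag, so the decomposition is invalid.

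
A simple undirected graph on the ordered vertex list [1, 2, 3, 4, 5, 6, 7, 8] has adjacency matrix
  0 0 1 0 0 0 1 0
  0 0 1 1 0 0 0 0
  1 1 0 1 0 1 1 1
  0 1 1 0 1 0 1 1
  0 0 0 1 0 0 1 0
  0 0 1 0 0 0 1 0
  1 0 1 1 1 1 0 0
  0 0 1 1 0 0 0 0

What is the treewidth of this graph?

A width-2 tree decomposition is:
Bags: B1 = {4, 5, 7}  B2 = {3, 4, 7}  B3 = {3, 6, 7}  B4 = {1, 3, 7}  B5 = {3, 4, 8}  B6 = {2, 3, 4}
Tree: B1–B2, B2–B3, B2–B4, B2–B5, B2–B6
Each bag holds 3 vertices, so the decomposition has width 2, which upper-bounds the treewidth. Conversely, {1, 3, 7} is a clique of size 3, and the vertices of any clique must share a bag in every tree decomposition; so some bag has ≥ 3 vertices and tw(G) ≥ 2. The upper and lower bounds meet at 2, so that is the treewidth.

2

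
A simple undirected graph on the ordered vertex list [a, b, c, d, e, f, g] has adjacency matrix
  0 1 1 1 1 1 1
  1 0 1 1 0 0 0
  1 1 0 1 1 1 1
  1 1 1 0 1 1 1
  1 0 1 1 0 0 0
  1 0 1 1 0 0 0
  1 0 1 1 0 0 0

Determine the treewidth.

A width-3 tree decomposition is:
Bags: B1 = {a, b, c, d}  B2 = {a, c, d, g}  B3 = {a, c, d, f}  B4 = {a, c, d, e}
Tree: B1–B2, B2–B3, B3–B4
Each bag holds 4 vertices, so the decomposition has width 3, which upper-bounds the treewidth. On the other hand G contains the 4-clique {a, c, d, g}. A clique must lie in a single bag of any decomposition, so no decomposition can have width below 3. Therefore the treewidth is 3.

3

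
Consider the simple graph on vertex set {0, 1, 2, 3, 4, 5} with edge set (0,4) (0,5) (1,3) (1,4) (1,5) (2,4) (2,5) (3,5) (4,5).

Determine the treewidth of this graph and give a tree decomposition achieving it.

Treewidth 2.
Bags: B1 = {1, 4, 5}  B2 = {1, 3, 5}  B3 = {0, 4, 5}  B4 = {2, 4, 5}
Tree: B1–B2, B1–B3, B3–B4

The largest bag has 3 vertices, giving width 2; this decomposition certifies tw(G) ≤ 2. Conversely, {1, 3, 5} is a clique of size 3, and the vertices of any clique must share a bag in every tree decomposition; so some bag has ≥ 3 vertices and tw(G) ≥ 2. Therefore the treewidth is 2.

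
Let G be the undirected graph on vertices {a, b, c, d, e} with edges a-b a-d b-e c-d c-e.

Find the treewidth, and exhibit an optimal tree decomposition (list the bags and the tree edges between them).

The largest bag has 3 vertices, giving width 2; this decomposition certifies tw(G) ≤ 2. Since a–d–c–e–b–a is a cycle in G, G is not acyclic. Forests are exactly the graphs of treewidth ≤ 1, so tw(G) ≥ 2. Hence tw(G) = 2 exactly.

Treewidth 2.
One optimal decomposition is:
Bags: B1 = {a, c, d}  B2 = {a, c, e}  B3 = {a, b, e}
Tree: B1–B2, B2–B3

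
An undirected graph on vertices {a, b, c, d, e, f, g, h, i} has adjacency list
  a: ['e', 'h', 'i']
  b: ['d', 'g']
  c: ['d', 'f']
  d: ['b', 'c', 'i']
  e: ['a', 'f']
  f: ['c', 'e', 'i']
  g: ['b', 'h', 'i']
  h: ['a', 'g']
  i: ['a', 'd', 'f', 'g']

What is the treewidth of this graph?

3

A width-3 tree decomposition is:
Bags: B1 = {b, c, d, g}  B2 = {c, d, g, i}  B3 = {c, f, g, i}  B4 = {f, g, h, i}  B5 = {a, f, h, i}  B6 = {a, e, f, h}
Tree: B1–B2, B2–B3, B3–B4, B4–B5, B5–B6
The largest bag has 4 vertices, giving width 3; this decomposition certifies tw(G) ≤ 3. For the lower bound: the 4 vertex sets {b,c,d}, {g}, {i}, {a,e,f,h} are disjoint, each induces a connected subgraph, and every pair is joined by at least one edge of G. Contracting each set to a single vertex therefore yields K_{4} as a minor, and since treewidth is minor-monotone, tw(G) ≥ tw(K_{4}) = 3. The upper and lower bounds meet at 3, so that is the treewidth.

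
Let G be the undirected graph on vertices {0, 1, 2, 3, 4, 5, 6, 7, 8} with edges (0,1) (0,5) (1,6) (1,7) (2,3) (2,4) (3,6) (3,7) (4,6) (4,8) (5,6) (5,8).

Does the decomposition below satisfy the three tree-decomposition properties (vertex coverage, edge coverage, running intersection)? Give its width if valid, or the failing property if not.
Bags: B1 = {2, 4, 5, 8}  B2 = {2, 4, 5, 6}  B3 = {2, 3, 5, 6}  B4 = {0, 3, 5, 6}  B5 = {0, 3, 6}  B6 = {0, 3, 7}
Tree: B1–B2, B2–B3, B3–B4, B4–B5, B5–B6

No — vertex 1 appears in no bag.

A tree decomposition must satisfy three properties: every vertex lies in some bag; for every edge, both endpoints lie together in some bag; and for every vertex, the bags containing it form a connected subtree. Here vertex 1 appears in no bag, so the decomposition is invalid.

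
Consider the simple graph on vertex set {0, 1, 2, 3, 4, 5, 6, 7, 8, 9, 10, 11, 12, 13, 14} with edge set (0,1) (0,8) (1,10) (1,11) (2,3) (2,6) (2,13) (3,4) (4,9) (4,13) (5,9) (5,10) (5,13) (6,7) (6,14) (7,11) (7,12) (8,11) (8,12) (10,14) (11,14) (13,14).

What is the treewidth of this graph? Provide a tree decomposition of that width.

Treewidth 3.
Bags: B1 = {3, 4, 5, 9}  B2 = {3, 4, 5, 13}  B3 = {2, 3, 5, 13}  B4 = {2, 5, 10, 13}  B5 = {2, 10, 13, 14}  B6 = {2, 6, 10, 14}  B7 = {1, 6, 10, 14}  B8 = {1, 6, 11, 14}  B9 = {1, 6, 7, 11}  B10 = {0, 1, 7, 11}  B11 = {0, 7, 8, 11}  B12 = {0, 7, 8, 12}
Tree: B1–B2, B2–B3, B3–B4, B4–B5, B5–B6, B6–B7, B7–B8, B8–B9, B9–B10, B10–B11, B11–B12

The largest bag has 4 vertices, giving width 3; this decomposition certifies tw(G) ≤ 3. For the lower bound: the 4 vertex sets {3,4,9}, {5}, {13}, {2,6,10,14} are disjoint, each induces a connected subgraph, and every pair is joined by at least one edge of G. Contracting each set to a single vertex therefore yields K_{4} as a minor, and since treewidth is minor-monotone, tw(G) ≥ tw(K_{4}) = 3. Combining the bounds, tw(G) = 3.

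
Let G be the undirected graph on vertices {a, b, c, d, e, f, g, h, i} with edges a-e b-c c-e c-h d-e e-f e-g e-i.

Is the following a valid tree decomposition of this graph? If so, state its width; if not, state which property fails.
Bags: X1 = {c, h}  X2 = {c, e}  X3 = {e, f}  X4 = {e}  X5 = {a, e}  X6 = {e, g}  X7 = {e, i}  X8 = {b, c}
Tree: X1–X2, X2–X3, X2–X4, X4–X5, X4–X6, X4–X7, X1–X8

A tree decomposition must satisfy three properties: every vertex lies in some bag; for every edge, both endpoints lie together in some bag; and for every vertex, the bags containing it form a connected subtree. Here vertex d appears in no bag, so the decomposition is invalid.

No — vertex d appears in no bag.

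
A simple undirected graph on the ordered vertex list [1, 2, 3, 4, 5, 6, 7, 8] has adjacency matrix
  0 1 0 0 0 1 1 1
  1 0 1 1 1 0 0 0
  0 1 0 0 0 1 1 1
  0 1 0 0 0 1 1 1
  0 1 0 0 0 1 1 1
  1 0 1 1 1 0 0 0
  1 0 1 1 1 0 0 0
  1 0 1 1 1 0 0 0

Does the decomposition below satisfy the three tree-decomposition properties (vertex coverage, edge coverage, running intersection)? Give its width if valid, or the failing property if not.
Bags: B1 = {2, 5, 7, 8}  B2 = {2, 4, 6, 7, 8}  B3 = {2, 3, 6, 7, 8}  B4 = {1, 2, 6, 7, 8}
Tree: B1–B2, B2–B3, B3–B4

No — edge (6,5) lies in no bag.

A tree decomposition must satisfy three properties: every vertex lies in some bag; for every edge, both endpoints lie together in some bag; and for every vertex, the bags containing it form a connected subtree. Here edge (6,5) lies in no bag, so the decomposition is invalid.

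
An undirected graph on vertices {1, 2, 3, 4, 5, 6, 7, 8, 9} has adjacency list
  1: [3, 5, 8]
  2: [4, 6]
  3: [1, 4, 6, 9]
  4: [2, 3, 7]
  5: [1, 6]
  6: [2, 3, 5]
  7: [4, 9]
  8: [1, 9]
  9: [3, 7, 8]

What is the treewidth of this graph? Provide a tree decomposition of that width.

Treewidth 3.
Bags: B1 = {2, 4, 6, 7}  B2 = {3, 4, 6, 7}  B3 = {3, 6, 7, 9}  B4 = {3, 5, 6, 9}  B5 = {1, 3, 5, 9}  B6 = {1, 5, 8, 9}
Tree: B1–B2, B2–B3, B3–B4, B4–B5, B5–B6

Each bag holds 4 vertices, so the decomposition has width 3, which upper-bounds the treewidth. For the lower bound: the 4 vertex sets {2,4,7}, {6}, {3}, {1,5,8,9} are disjoint, each induces a connected subgraph, and every pair is joined by at least one edge of G. Contracting each set to a single vertex therefore yields K_{4} as a minor, and since treewidth is minor-monotone, tw(G) ≥ tw(K_{4}) = 3. Hence tw(G) = 3 exactly.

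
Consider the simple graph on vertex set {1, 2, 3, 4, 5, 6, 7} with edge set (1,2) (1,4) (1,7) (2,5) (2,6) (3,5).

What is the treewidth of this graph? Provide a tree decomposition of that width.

Treewidth 1.
Bags: B1 = {2, 5}  B2 = {1, 2}  B3 = {3, 5}  B4 = {1, 4}  B5 = {1, 7}  B6 = {2, 6}
Tree: B1–B2, B1–B3, B2–B4, B4–B5, B2–B6

Every bag has size at most 2, so the width is 2 − 1 = 1 and tw(G) ≤ 1. G has an edge, so its treewidth is at least 1. The upper and lower bounds meet at 1, so that is the treewidth.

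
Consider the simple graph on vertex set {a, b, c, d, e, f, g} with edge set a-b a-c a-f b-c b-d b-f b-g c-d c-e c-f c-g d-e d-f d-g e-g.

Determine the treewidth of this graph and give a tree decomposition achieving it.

Treewidth 3.
One optimal decomposition is:
Bags: B1 = {b, c, d, f}  B2 = {a, b, c, f}  B3 = {b, c, d, g}  B4 = {c, d, e, g}
Tree: B1–B2, B1–B3, B3–B4

Each bag holds 4 vertices, so the decomposition has width 3, which upper-bounds the treewidth. For the lower bound, the 4 vertices {c, d, e, g} are pairwise adjacent, and any tree decomposition puts a clique entirely inside one bag — forcing width ≥ 3. Therefore the treewidth is 3.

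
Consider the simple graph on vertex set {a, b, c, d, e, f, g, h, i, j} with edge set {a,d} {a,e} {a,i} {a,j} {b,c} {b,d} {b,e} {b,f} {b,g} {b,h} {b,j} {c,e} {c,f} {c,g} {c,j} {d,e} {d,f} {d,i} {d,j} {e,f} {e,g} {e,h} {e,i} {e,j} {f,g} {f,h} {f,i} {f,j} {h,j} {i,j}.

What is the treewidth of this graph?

A width-4 tree decomposition is:
Bags: B1 = {b, d, e, f, j}  B2 = {b, c, e, f, j}  B3 = {d, e, f, i, j}  B4 = {a, d, e, i, j}  B5 = {b, c, e, f, g}  B6 = {b, e, f, h, j}
Tree: B1–B2, B1–B3, B3–B4, B2–B5, B1–B6
Each bag holds 5 vertices, so the decomposition has width 4, which upper-bounds the treewidth. On the other hand G contains the 5-clique {a, d, e, i, j}. A clique must lie in a single bag of any decomposition, so no decomposition can have width below 4. The upper and lower bounds meet at 4, so that is the treewidth.

4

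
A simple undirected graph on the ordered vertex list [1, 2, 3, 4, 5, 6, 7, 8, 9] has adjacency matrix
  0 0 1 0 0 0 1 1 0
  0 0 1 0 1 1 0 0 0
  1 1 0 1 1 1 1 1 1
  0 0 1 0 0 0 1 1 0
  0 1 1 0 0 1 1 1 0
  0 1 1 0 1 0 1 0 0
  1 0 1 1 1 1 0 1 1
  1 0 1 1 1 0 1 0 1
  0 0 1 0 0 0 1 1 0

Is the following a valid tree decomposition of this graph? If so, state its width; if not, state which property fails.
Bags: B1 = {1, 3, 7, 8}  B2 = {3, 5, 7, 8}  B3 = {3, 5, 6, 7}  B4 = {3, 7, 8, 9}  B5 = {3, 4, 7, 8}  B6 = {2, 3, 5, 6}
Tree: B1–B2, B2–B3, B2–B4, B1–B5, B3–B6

Yes; width 3.

Vertex coverage: the bags together contain {1, 2, 3, 4, 5, 6, 7, 8, 9}, the full vertex set. Edge coverage: each edge of G has both endpoints in at least one bag. Running intersection: for every vertex, the bags containing it form a connected subtree. All three properties hold, so this is a valid tree decomposition of width max|bag| − 1 = 3, and hence tw(G) ≤ 3.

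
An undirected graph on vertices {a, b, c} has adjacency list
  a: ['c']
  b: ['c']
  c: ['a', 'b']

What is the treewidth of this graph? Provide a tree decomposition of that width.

Every bag has size at most 2, so the width is 2 − 1 = 1 and tw(G) ≤ 1. Any graph with an edge has treewidth ≥ 1, and G has the edge c–b. The upper and lower bounds meet at 1, so that is the treewidth.

Treewidth 1.
Bags: B1 = {b, c}  B2 = {a, c}
Tree: B1–B2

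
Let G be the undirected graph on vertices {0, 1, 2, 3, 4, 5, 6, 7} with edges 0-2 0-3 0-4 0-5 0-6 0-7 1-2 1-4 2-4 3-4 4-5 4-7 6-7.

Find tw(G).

A width-2 tree decomposition is:
Bags: B1 = {0, 3, 4}  B2 = {0, 2, 4}  B3 = {0, 4, 7}  B4 = {1, 2, 4}  B5 = {0, 4, 5}  B6 = {0, 6, 7}
Tree: B1–B2, B2–B3, B2–B4, B1–B5, B3–B6
The largest bag has 3 vertices, giving width 2; this decomposition certifies tw(G) ≤ 2. On the other hand G contains the 3-clique {0, 2, 4}. A clique must lie in a single bag of any decomposition, so no decomposition can have width below 2. Therefore the treewidth is 2.

2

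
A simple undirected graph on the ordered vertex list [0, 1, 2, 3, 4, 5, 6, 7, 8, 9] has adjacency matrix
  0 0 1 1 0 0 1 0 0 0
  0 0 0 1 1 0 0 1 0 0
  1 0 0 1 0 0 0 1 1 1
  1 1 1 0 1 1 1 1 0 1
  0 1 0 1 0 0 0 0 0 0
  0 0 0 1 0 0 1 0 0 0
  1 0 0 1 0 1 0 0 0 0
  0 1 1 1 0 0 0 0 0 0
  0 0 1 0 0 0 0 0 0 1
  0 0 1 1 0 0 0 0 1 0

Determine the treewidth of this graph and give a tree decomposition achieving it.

Every bag has size at most 3, so the width is 3 − 1 = 2 and tw(G) ≤ 2. Conversely, {2, 8, 9} is a clique of size 3, and the vertices of any clique must share a bag in every tree decomposition; so some bag has ≥ 3 vertices and tw(G) ≥ 2. Hence tw(G) = 2 exactly.

Treewidth 2.
One optimal decomposition is:
Bags: B1 = {2, 3, 9}  B2 = {2, 3, 7}  B3 = {1, 3, 7}  B4 = {2, 8, 9}  B5 = {1, 3, 4}  B6 = {0, 2, 3}  B7 = {0, 3, 6}  B8 = {3, 5, 6}
Tree: B1–B2, B2–B3, B1–B4, B3–B5, B1–B6, B6–B7, B7–B8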